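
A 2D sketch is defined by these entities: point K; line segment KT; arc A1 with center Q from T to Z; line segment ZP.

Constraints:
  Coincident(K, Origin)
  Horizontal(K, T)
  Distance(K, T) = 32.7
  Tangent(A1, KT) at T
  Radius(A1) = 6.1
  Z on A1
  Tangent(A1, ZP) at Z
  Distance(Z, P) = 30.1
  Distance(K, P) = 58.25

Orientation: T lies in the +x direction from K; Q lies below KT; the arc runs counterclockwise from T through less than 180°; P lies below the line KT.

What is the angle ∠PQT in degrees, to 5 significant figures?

149.46°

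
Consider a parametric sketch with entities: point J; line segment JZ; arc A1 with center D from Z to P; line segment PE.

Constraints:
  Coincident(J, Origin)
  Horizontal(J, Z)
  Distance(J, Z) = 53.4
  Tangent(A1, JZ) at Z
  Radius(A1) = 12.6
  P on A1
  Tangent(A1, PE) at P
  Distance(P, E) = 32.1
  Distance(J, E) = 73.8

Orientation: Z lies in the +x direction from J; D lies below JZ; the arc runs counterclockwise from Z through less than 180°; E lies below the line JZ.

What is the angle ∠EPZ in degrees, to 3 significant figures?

121°

Checks: |DP| = 12.60 ✓; ∠(DP, PE) = 90.00° ✓; |PE| = 32.10 ✓; |JE| = 73.80 ✓.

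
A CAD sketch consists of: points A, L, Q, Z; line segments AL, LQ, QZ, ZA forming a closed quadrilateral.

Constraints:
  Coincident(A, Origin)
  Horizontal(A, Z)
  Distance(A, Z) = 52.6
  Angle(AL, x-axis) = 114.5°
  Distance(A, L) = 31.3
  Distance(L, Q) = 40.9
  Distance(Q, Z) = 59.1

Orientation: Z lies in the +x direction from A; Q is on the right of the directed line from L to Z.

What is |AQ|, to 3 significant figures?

12.9

A is at the origin; A and Z share the same y with |AZ| = 52.6 and Z in +x, so Z = (52.6, 0). AL runs at 114.5° with |AL| = 31.3, so L = (-13.0, 28.5). Q is determined by |LQ| = 40.9 and |QZ| = 59.1 together: it lies at the intersection of circle(L, 40.9) and circle(Z, 59.1). With |LZ| = 71.5, the foot of the radical line on LZ is 23.0 from L and the perpendicular offset is √(40.9² − 23.0²) = 33.8. Taking the right-of-LZ solution: Q = (-5.33, -11.7).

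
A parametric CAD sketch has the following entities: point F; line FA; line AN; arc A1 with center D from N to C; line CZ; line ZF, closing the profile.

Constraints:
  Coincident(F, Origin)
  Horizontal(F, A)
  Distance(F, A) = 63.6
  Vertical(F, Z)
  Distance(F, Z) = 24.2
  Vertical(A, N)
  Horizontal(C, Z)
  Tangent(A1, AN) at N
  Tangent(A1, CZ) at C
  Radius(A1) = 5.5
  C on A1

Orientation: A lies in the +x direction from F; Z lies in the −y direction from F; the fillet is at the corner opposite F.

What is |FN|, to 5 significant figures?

66.292

F is at the origin; FA is horizontal with |FA| = 63.6 and A on the +x side, so A = (63.600, 0.0000). FZ is vertical with |FZ| = 24.2 and Z on the −y side, so Z = (0.0000, -24.200). The virtual corner opposite F is at (63.600, -24.200). The tangent condition forces DN to be normal to AN and since A1 is tangent to CZ there, DC ⟂ CZ, with radius 5.5, so the center D sits 5.5 in from both sides at D = (58.100, -18.700). That places the tangent points at N = (63.600, -18.700) on AN and C = (58.100, -24.200) on CZ. Then |FN| = |N − F| = 66.292.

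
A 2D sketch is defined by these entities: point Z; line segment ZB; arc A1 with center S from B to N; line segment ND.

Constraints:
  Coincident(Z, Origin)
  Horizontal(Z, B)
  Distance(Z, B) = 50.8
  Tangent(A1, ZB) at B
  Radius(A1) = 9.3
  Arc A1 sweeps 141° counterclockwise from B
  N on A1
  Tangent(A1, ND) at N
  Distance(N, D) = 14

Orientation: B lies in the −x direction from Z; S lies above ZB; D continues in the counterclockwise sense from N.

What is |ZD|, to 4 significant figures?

61.31

Z is at the origin; ZB is horizontal with |ZB| = 50.8 and B on the −x side, so B = (-50.80, 0.000). A1 meets ZB tangentially, so SB is at right angles to ZB, so S = B + (0, 9.3) = (-50.80, 9.300). On A1, B sits at bearing -90° from S; a 141° counterclockwise sweep puts N at bearing 51°, so N = S + 9.3·(cos 51°, sin 51°) = (-44.95, 16.53). The tangent condition forces SN to be normal to ND, so ND runs along (−sin 51°, cos 51°); with |ND| = 14.0, D = (-55.83, 25.34). Then |ZD| = |D − Z| = 61.31.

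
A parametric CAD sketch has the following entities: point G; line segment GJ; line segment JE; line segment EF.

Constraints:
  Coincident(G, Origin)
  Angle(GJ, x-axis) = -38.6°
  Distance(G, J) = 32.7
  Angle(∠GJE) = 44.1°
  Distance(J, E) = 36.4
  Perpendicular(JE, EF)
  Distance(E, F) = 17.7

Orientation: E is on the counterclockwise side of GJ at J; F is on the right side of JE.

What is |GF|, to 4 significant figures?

42.47

∠GJE = 44.1°, so JE runs at -38.6° + (180° − 44.1°) = 97.30° from the x-axis; with |JE| = 36.4, E = J + 36.4·(cos 97.30°, sin 97.30°) = (20.93, 15.70). JE is perpendicular to EF; with |EF| = 17.7 on the right of JE, F = E + 17.7·(0.9919, 0.1271) = (38.49, 17.95). Then |GF| = |F − G| = 42.47.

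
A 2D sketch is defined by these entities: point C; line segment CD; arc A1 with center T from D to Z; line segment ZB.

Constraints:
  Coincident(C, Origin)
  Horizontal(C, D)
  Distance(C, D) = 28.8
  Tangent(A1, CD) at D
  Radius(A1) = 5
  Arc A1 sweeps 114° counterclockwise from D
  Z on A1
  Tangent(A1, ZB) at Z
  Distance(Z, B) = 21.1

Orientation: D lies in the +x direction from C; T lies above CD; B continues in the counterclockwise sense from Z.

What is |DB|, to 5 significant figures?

26.614

On A1, D sits at bearing -90° from T; a 114° counterclockwise sweep puts Z at bearing 24°, so Z = T + 5.0·(cos 24°, sin 24°) = (33.368, 7.0337). Since A1 is tangent to ZB there, TZ ⟂ ZB, so ZB runs along (−sin 24°, cos 24°); with |ZB| = 21.1, B = (24.786, 26.309). Then |DB| = |B − D| = 26.614.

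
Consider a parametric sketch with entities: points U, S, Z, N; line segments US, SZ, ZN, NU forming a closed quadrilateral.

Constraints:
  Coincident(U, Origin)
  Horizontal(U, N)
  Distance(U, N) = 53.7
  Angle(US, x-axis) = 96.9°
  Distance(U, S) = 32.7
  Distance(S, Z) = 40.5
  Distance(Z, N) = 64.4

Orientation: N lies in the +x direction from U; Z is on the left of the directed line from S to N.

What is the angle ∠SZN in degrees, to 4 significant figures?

74.29°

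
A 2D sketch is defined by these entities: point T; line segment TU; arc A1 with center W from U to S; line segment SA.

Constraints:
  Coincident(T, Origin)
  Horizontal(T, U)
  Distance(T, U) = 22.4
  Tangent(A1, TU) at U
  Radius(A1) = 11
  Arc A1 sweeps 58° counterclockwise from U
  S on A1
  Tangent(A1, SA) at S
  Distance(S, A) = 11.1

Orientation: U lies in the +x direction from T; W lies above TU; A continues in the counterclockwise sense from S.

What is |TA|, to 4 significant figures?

40.34

On A1, U sits at bearing -90° from W; a 58° counterclockwise sweep puts S at bearing -32°, so S = W + 11.0·(cos -32°, sin -32°) = (31.73, 5.171). The tangent condition forces WS to be normal to SA, so SA runs along (−sin -32°, cos -32°); with |SA| = 11.1, A = (37.61, 14.58). Then |TA| = |A − T| = 40.34.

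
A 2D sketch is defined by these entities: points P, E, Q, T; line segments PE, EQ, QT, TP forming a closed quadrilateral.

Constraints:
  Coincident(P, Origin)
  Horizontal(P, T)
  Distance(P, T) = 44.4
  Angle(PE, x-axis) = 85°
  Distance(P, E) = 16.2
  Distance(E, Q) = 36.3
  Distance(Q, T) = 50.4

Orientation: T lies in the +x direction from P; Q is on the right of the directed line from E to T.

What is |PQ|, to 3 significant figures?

20.1

Checks: |EQ| = 36.30 ✓; |QT| = 50.40 ✓.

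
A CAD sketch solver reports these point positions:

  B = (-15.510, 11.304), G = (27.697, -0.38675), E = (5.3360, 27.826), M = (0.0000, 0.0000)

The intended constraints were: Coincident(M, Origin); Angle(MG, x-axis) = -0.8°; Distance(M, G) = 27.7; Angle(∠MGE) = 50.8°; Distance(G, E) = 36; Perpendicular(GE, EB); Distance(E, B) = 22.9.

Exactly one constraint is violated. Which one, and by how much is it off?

Distance(E, B) = 22.9 — off by 3.70.

M = (0.00, 0.00) ✓; MG at -0.8000° ✓; |MG| = 27.70 ✓; ∠MGE = 50.80° ✓; |GE| = 36.00 ✓; ∠(GE, EB) = 90.00° ✓; |EB| = 26.60 ✗.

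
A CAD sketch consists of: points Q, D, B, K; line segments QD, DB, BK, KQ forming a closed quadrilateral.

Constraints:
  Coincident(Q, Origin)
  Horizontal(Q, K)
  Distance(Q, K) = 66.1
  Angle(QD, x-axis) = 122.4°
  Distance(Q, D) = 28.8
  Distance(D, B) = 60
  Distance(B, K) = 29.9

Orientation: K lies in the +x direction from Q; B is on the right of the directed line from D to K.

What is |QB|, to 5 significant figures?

37.087

Checks: |DB| = 60.00 ✓; |BK| = 29.90 ✓.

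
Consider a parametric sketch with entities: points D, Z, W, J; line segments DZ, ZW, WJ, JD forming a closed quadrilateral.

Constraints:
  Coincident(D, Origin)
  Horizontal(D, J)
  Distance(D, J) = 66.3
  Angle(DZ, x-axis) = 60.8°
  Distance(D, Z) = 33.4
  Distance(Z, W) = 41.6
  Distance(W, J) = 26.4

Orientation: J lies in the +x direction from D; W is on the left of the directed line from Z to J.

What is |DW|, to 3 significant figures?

62.8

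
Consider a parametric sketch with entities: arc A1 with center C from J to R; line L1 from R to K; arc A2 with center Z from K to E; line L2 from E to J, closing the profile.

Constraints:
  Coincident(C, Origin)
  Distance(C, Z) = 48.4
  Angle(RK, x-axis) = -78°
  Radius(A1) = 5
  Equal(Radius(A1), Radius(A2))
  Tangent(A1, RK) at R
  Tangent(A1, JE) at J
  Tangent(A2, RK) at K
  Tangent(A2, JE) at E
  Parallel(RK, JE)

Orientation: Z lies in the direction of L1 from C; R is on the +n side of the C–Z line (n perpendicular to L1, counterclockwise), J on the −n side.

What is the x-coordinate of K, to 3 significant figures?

15.0

Tangency of A1 to both parallel lines with radius 5.0 puts R and J at C ± 5.0·n: R = (4.89, 1.04), J = (-4.89, -1.04). Equal radii place K and E the same way about Z: K = Z + 5.0·n = (15.0, -46.3), E = Z − 5.0·n = (5.17, -48.4). So K.x = 15.0.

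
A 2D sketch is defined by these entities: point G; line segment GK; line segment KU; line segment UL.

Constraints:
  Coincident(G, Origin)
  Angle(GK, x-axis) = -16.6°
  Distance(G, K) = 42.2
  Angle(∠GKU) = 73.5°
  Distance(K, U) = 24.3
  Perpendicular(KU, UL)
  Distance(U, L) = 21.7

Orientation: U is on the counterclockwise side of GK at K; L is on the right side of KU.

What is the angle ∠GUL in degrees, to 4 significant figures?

163.1°

G is at the origin; GK runs at -16.6° with length 42.2, so K = 42.2·(cos -16.6°, sin -16.6°) = (40.44, -12.06). ∠GKU = 73.5°, so KU runs at -16.6° + (180° − 73.5°) = 89.90° from the x-axis; with |KU| = 24.3, U = K + 24.3·(cos 89.90°, sin 89.90°) = (40.48, 12.24). The perpendicularity gives UL at right angles to KU; with |UL| = 21.7 on the right of KU, L = U + 21.7·(1.000, -0.001745) = (62.18, 12.21). Then cos ∠GUL = UG·UL / (|UG||UL|), giving 163.1°.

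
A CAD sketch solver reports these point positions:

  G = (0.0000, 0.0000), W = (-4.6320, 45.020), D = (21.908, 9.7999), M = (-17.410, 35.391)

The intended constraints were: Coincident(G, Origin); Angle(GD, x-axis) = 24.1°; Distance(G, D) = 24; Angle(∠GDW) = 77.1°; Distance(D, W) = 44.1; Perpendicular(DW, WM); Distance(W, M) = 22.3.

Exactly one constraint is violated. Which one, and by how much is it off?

Distance(W, M) = 22.3 — off by 6.30.

G = (0.00, 0.00) ✓; GD at 24.10° ✓; |GD| = 24.00 ✓; ∠GDW = 77.10° ✓; |DW| = 44.10 ✓; ∠(DW, WM) = 90.00° ✓; |WM| = 16.00 ✗.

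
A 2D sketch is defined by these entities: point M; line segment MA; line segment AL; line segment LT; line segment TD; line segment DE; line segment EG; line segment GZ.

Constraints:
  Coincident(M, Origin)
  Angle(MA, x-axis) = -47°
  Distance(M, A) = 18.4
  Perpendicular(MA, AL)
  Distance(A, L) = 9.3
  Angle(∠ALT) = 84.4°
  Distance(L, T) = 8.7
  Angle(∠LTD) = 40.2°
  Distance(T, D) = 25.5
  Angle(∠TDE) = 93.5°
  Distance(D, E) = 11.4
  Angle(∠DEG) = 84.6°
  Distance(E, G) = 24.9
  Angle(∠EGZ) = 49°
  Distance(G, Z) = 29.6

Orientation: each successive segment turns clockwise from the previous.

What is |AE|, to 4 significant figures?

19.59

∠LTD = 40.2° gives TD at -12.40° from the x-axis; with |TD| = 25.5, D = (25.37, -18.36). ∠TDE = 93.5° gives DE at -98.90° from the x-axis; with |DE| = 11.4, E = (23.60, -29.63). Then |AE| = |E − A| = 19.59.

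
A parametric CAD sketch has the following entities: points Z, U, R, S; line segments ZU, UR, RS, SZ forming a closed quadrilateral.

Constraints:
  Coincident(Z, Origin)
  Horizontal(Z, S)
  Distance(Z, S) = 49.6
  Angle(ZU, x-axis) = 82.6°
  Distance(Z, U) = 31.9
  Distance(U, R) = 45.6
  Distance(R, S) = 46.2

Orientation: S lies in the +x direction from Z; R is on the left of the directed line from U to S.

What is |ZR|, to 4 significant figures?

66.11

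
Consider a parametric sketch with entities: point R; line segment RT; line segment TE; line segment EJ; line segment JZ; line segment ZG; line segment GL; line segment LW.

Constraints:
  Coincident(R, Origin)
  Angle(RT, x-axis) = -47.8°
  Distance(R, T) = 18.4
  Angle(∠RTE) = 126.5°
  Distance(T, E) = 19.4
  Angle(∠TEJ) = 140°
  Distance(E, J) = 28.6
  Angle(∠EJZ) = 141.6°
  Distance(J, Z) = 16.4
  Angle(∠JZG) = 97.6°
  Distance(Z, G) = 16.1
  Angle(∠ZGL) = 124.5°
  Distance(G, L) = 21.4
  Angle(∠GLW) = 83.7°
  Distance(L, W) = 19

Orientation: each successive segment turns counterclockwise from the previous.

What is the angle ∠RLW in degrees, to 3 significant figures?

105°

R is at the origin; RT runs at -47.8° with length 18.4, so T = (12.4, -13.6). ∠RTE = 126.5° gives TE at 5.70° from the x-axis; with |TE| = 19.4, E = (31.7, -11.7). ∠TEJ = 140.0° gives EJ at 45.7° from the x-axis; with |EJ| = 28.6, J = (51.6, 8.76). ∠EJZ = 141.6° gives JZ at 84.1° from the x-axis; with |JZ| = 16.4, Z = (53.3, 25.1). ∠JZG = 97.6° gives ZG at 166° from the x-axis; with |ZG| = 16.1, G = (37.7, 28.8). ∠ZGL = 124.5° gives GL at -138° from the x-axis; with |GL| = 21.4, L = (21.8, 14.5). ∠GLW = 83.7° gives LW at -41.7° from the x-axis; with |LW| = 19.0, W = (36.0, 1.88). Then cos ∠RLW = LR·LW / (|LR||LW|), giving 105°.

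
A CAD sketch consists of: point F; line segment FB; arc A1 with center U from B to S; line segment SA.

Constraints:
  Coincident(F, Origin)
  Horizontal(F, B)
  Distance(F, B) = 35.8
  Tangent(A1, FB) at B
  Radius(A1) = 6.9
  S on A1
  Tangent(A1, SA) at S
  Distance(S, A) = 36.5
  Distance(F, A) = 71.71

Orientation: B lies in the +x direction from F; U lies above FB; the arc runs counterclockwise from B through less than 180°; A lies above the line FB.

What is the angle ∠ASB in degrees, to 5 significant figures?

156.16°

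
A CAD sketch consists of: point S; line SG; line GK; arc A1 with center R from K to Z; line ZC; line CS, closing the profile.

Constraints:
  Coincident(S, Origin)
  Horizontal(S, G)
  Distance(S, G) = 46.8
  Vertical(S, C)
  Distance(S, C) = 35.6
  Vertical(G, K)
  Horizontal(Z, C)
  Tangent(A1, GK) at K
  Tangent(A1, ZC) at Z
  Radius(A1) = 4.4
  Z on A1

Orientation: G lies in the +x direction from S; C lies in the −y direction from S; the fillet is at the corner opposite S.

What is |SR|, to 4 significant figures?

52.64

S is at the origin; S and G share the same y with |SG| = 46.8 and G on the +x side, so G = (46.80, 0.000). S and C share the same x with |SC| = 35.6 and C on the −y side, so C = (0.000, -35.60). The virtual corner opposite S is at (46.80, -35.60). The tangent condition forces RK to be normal to GK and tangency of A1 to ZC means the radius RZ is perpendicular to ZC, with radius 4.4, so the center R sits 4.4 in from both sides at R = (42.40, -31.20). Then |SR| = |R − S| = 52.64.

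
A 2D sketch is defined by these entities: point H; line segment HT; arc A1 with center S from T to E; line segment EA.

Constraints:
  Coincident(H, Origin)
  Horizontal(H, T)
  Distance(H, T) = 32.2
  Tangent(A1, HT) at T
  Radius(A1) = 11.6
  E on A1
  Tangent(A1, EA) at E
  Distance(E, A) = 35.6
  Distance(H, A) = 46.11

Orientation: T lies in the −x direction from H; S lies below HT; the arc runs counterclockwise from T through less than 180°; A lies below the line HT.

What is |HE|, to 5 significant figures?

44.793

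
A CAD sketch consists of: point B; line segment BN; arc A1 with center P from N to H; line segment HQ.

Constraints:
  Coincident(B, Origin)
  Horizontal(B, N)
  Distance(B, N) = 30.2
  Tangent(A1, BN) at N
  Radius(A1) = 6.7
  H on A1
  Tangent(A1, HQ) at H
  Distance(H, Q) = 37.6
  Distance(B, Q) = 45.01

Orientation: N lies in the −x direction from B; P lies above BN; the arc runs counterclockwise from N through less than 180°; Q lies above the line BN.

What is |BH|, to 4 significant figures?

24.23

Checks: B.y = 0.00, N.y = 0.00 ✓; |PH| = 6.700 ✓; ∠(PH, HQ) = 90.00° ✓; |HQ| = 37.60 ✓; |BQ| = 45.01 ✓.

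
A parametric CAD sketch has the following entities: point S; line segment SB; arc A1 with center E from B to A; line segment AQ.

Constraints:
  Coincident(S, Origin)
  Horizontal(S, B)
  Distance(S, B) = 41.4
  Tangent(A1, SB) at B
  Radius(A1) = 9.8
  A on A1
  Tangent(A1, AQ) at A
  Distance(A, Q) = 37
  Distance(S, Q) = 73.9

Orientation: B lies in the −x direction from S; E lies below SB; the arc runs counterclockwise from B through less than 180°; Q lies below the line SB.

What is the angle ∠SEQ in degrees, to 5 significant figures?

132.16°

S is at the origin; SB is horizontal with |SB| = 41.4 and B on the −x side, so B = (-41.400, 0.0000). A1 meets SB tangentially, so EB is at right angles to SB, so E = B + (0, -9.8) = (-41.400, -9.8000). Since EA ⟂ AQ (tangency), |EQ| = √(9.8² + 37.0²) = 38.276 regardless of where A sits on A1. So Q lies on both circle(S, 73.9) and circle(E, 38.276); the below-SB intersection is Q = (-59.867, -43.326). A is the foot of the tangent from Q: A = (-50.908, -7.4272).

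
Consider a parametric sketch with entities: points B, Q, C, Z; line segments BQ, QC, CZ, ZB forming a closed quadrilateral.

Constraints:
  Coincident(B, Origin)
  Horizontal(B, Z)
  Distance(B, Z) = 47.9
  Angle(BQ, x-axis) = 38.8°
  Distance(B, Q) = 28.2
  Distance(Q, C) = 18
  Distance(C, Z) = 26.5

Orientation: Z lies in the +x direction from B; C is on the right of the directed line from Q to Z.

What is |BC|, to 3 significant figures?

21.4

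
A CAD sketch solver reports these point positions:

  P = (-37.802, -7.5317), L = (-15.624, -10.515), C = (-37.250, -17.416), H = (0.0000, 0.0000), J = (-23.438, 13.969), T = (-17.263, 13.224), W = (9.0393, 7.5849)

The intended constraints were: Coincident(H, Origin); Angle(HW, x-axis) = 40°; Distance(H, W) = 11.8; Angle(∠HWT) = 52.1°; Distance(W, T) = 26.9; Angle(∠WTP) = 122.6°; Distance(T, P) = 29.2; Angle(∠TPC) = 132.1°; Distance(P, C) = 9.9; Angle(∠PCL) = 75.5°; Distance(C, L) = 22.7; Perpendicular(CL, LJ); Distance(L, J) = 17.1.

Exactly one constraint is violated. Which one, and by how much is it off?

Distance(L, J) = 17.1 — off by 8.60.

H = (0.00, 0.00) ✓; HW at 40.00° ✓; |HW| = 11.80 ✓; ∠HWT = 52.10° ✓; |WT| = 26.90 ✓; ∠WTP = 122.6° ✓; |TP| = 29.20 ✓; ∠TPC = 132.1° ✓; |PC| = 9.900 ✓; ∠PCL = 75.50° ✓; |CL| = 22.70 ✓; ∠(CL, LJ) = 90.00° ✓; |LJ| = 25.70 ✗.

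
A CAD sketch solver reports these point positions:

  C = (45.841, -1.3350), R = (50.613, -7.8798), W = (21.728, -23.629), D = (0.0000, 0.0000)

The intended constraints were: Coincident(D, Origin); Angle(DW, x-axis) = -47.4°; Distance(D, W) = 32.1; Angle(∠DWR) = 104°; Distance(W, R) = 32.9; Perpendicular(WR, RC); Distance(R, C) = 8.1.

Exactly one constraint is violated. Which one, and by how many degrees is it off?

Perpendicular(WR, RC) — off by 7.50°.

D = (0.00, 0.00) ✓; DW at -47.40° ✓; |DW| = 32.10 ✓; ∠DWR = 104.0° ✓; |WR| = 32.90 ✓; ∠(WR, RC) = 97.50° ✗; |RC| = 8.100 ✓.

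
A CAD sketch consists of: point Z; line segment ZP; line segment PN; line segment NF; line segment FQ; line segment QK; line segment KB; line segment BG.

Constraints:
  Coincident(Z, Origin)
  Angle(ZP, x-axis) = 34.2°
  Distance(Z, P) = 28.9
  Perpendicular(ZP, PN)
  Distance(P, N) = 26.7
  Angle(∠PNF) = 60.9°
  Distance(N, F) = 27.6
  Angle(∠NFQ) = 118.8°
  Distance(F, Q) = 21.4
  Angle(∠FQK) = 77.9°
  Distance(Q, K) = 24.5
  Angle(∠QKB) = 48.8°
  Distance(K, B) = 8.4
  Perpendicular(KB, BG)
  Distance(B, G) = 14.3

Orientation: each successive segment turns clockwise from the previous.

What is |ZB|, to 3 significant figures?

22.2

∠FQK = 77.9° gives QK at 21.8° from the x-axis; with |QK| = 24.5, K = (22.2, 18.6). ∠QKB = 48.8° gives KB at -109° from the x-axis; with |KB| = 8.4, B = (19.4, 10.6). Then |ZB| = |B − Z| = 22.2.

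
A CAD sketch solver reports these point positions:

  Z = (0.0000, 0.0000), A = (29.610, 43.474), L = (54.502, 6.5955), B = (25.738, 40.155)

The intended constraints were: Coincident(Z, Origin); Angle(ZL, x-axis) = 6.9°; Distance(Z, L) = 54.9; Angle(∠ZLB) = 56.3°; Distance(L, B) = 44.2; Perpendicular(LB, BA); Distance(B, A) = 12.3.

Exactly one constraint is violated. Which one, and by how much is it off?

Distance(B, A) = 12.3 — off by 7.20.

Z = (0.00, 0.00) ✓; ZL at 6.900° ✓; |ZL| = 54.90 ✓; ∠ZLB = 56.30° ✓; |LB| = 44.20 ✓; ∠(LB, BA) = 90.00° ✓; |BA| = 5.100 ✗.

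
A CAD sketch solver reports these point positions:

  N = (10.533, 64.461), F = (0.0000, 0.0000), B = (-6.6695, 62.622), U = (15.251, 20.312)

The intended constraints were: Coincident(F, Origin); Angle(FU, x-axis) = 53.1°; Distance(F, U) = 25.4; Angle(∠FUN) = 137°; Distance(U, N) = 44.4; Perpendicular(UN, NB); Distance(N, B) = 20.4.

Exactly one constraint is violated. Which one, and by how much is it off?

Distance(N, B) = 20.4 — off by 3.10.

F = (0.00, 0.00) ✓; FU at 53.10° ✓; |FU| = 25.40 ✓; ∠FUN = 137.0° ✓; |UN| = 44.40 ✓; ∠(UN, NB) = 90.00° ✓; |NB| = 17.30 ✗.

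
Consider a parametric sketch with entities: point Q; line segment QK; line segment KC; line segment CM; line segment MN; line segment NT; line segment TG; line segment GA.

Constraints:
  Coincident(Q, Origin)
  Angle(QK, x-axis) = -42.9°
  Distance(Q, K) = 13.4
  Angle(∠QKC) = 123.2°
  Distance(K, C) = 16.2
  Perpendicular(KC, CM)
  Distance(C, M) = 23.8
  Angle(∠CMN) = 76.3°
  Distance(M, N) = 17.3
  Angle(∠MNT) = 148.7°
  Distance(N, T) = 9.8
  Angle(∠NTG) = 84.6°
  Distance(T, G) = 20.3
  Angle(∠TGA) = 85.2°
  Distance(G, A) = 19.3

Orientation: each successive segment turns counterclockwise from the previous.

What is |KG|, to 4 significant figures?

8.106

∠MNT = 148.7° gives NT at -121.1° from the x-axis; with |NT| = 9.8, T = (-0.5691, 1.467). ∠NTG = 84.6° gives TG at -25.70° from the x-axis; with |TG| = 20.3, G = (17.72, -7.337). Then |KG| = |G − K| = 8.106.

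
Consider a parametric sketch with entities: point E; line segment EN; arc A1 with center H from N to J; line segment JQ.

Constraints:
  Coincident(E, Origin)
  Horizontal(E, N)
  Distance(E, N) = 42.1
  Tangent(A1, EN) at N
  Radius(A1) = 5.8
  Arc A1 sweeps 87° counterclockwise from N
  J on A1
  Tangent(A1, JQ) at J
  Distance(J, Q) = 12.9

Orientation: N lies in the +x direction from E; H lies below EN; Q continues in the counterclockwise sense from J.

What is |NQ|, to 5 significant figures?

19.483

E is at the origin; EN is horizontal with |EN| = 42.1 and N on the +x side, so N = (42.100, 0.0000). Tangency of A1 to EN means the radius HN is perpendicular to EN, so H = N + (0, -5.8) = (42.100, -5.8000). On A1, N sits at bearing 90° from H; an 87° counterclockwise sweep puts J at bearing 177°, so J = H + 5.8·(cos 177°, sin 177°) = (36.308, -5.4965). The tangent condition forces HJ to be normal to JQ, so JQ runs along (−sin 177°, cos 177°); with |JQ| = 12.9, Q = (35.633, -18.379). Then |NQ| = |Q − N| = 19.483.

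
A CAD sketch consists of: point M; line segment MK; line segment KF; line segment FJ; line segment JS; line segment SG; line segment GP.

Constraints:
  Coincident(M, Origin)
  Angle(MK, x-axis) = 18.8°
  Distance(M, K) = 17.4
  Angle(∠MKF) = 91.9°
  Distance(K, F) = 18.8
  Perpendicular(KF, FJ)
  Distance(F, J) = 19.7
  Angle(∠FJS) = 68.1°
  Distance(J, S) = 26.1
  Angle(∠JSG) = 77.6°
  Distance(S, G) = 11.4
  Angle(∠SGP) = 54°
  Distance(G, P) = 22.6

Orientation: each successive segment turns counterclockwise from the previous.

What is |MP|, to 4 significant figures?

10.22

M is at the origin; MK runs at 18.8° with length 17.4, so K = (16.47, 5.607). ∠MKF = 91.9° gives KF at 106.9° from the x-axis; with |KF| = 18.8, F = (11.01, 23.60). The perpendicularity gives FJ at right angles to KF, so FJ runs at -163.1°; with |FJ| = 19.7, J = (-7.843, 17.87). ∠FJS = 68.1° gives JS at -51.20° from the x-axis; with |JS| = 26.1, S = (8.512, -2.472). ∠JSG = 77.6° gives SG at 51.20° from the x-axis; with |SG| = 11.4, G = (15.65, 6.412). ∠SGP = 54.0° gives GP at 177.2° from the x-axis; with |GP| = 22.6, P = (-6.918, 7.516). Then |MP| = |P − M| = 10.22.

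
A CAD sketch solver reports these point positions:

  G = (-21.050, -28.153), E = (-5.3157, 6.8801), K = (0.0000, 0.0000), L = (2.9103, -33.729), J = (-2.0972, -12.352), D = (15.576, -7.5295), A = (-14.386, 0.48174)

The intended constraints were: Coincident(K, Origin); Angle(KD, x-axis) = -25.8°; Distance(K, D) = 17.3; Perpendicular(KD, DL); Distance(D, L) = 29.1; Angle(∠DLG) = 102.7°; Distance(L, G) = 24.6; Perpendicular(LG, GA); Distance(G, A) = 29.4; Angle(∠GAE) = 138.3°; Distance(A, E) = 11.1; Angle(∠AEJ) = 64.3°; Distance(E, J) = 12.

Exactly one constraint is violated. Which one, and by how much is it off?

Distance(E, J) = 12 — off by 7.50.

K = (0.00, 0.00) ✓; KD at -25.80° ✓; |KD| = 17.30 ✓; ∠(KD, DL) = 90.00° ✓; |DL| = 29.10 ✓; ∠DLG = 102.7° ✓; |LG| = 24.60 ✓; ∠(LG, GA) = 90.00° ✓; |GA| = 29.40 ✓; ∠GAE = 138.3° ✓; |AE| = 11.10 ✓; ∠AEJ = 64.30° ✓; |EJ| = 19.50 ✗.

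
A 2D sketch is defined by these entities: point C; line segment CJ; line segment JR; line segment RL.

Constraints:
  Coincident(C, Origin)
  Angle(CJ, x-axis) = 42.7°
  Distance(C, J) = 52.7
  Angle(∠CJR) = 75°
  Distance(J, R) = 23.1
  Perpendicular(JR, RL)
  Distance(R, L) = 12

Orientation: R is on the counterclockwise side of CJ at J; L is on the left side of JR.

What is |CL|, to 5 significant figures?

40.038

∠CJR = 75.0°, so JR runs at 42.7° + (180° − 75.0°) = 147.70° from the x-axis; with |JR| = 23.1, R = J + 23.1·(cos 147.70°, sin 147.70°) = (19.204, 48.083). JR ⟂ RL; with |RL| = 12.0 on the left of JR, L = R + 12.0·(-0.53435, -0.84526) = (12.792, 37.939). Then |CL| = |L − C| = 40.038.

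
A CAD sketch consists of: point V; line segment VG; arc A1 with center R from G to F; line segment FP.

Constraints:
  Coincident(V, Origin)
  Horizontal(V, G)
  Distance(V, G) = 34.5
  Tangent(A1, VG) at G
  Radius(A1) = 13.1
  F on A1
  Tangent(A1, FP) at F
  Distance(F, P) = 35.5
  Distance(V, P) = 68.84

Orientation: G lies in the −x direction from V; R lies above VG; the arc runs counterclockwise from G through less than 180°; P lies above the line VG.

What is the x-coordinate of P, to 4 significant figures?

-49.50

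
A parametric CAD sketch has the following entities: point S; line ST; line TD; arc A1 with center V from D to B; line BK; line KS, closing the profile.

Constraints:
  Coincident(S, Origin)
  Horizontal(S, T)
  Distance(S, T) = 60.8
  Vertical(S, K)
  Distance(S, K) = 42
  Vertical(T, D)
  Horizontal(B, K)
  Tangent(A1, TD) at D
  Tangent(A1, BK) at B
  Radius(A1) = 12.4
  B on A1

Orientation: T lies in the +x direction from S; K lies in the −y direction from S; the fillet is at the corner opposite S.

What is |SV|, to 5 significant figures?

56.734

SK is vertical with |SK| = 42.0 and K on the −y side, so K = (0.0000, -42.000). The virtual corner opposite S is at (60.800, -42.000). The tangent condition forces VD to be normal to TD and A1 meets BK tangentially, so VB is at right angles to BK, with radius 12.4, so the center V sits 12.4 in from both sides at V = (48.400, -29.600). Then |SV| = |V − S| = 56.734.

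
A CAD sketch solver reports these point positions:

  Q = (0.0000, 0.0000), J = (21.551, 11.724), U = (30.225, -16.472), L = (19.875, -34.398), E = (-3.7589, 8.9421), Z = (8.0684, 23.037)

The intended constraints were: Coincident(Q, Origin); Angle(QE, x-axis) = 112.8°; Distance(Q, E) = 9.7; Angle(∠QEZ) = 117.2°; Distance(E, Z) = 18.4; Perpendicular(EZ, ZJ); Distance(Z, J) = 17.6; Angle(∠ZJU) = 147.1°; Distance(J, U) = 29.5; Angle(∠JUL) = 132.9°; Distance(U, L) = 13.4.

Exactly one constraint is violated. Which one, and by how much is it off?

Distance(U, L) = 13.4 — off by 7.30.

Q = (0.00, 0.00) ✓; QE at 112.8° ✓; |QE| = 9.700 ✓; ∠QEZ = 117.2° ✓; |EZ| = 18.40 ✓; ∠(EZ, ZJ) = 90.00° ✓; |ZJ| = 17.60 ✓; ∠ZJU = 147.1° ✓; |JU| = 29.50 ✓; ∠JUL = 132.9° ✓; |UL| = 20.70 ✗.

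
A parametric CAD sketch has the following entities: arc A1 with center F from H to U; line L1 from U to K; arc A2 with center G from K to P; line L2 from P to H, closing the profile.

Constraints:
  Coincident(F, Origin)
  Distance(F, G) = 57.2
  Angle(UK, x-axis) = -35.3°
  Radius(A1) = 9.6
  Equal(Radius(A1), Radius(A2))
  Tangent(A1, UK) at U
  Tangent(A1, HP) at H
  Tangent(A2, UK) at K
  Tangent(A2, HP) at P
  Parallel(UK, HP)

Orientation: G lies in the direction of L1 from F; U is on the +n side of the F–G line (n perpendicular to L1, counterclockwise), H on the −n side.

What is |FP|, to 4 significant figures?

58.00

Tangency of A1 to both parallel lines with radius 9.6 puts U and H at F ± 9.6·n: U = (5.547, 7.835), H = (-5.547, -7.835). Equal radii place K and P the same way about G: K = G + 9.6·n = (52.23, -25.22), P = G − 9.6·n = (41.14, -40.89). Then |FP| = |P − F| = 58.00.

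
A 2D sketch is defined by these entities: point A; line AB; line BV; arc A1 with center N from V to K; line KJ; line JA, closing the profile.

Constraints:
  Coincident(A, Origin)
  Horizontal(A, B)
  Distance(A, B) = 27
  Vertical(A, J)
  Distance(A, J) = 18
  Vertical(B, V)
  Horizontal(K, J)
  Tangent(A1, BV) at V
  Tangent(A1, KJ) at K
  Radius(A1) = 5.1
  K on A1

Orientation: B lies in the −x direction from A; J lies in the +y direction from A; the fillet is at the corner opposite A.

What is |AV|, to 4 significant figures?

29.92

The virtual corner opposite A is at (-27.00, 18.00). Tangency of A1 to BV means the radius NV is perpendicular to BV and tangency of A1 to KJ means the radius NK is perpendicular to KJ, with radius 5.1, so the center N sits 5.1 in from both sides at N = (-21.90, 12.90). That places the tangent points at V = (-27.00, 12.90) on BV and K = (-21.90, 18.00) on KJ. Then |AV| = |V − A| = 29.92.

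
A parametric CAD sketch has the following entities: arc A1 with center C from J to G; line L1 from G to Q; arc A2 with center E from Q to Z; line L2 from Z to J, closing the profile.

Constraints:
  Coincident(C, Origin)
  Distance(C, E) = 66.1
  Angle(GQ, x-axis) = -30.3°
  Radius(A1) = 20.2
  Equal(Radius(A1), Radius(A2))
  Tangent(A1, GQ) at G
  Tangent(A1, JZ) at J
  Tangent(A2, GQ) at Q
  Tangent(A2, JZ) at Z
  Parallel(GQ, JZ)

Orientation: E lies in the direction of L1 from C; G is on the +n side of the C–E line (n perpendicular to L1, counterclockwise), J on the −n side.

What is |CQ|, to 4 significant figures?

69.12

The slot axis is L1's direction at -30.3°, so u = (cos -30.3°, sin -30.3°) = (0.8634, -0.5045) and n = (−sin -30.3°, cos -30.3°) = (0.5045, 0.8634). C is at the origin and E lies 66.1 along u from C, so E = 66.1·u = (57.07, -33.35). Tangency of A1 to both parallel lines with radius 20.2 puts G and J at C ± 20.2·n: G = (10.19, 17.44), J = (-10.19, -17.44). Equal radii place Q and Z the same way about E: Q = E + 20.2·n = (67.26, -15.91), Z = E − 20.2·n = (46.88, -50.79). Then |CQ| = |Q − C| = 69.12.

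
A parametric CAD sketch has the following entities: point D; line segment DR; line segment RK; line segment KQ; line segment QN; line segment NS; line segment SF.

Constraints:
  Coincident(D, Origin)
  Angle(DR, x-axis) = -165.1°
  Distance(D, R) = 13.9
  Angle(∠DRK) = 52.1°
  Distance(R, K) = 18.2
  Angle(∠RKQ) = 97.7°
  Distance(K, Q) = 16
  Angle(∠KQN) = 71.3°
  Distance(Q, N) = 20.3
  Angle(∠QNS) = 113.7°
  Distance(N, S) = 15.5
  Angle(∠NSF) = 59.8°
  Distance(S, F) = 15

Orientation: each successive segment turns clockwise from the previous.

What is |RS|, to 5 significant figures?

4.3354

D is at the origin; DR runs at -165.1° with length 13.9, so R = (-13.433, -3.5741). ∠DRK = 52.1° gives RK at 67.000° from the x-axis; with |RK| = 18.2, K = (-6.3213, 13.179). ∠RKQ = 97.7° gives KQ at -15.300° from the x-axis; with |KQ| = 16.0, Q = (9.1116, 8.9571). ∠KQN = 71.3° gives QN at -124.00° from the x-axis; with |QN| = 20.3, N = (-2.2400, -7.8724). ∠QNS = 113.7° gives NS at 169.70° from the x-axis; with |NS| = 15.5, S = (-17.490, -5.1010). Then |RS| = |S − R| = 4.3354.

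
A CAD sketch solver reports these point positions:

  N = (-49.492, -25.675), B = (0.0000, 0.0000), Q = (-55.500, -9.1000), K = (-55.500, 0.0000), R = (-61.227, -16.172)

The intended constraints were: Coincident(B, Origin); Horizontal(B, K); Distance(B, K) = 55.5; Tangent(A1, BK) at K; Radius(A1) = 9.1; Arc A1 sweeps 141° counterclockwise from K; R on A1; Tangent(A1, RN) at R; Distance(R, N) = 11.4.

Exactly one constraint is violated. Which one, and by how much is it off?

Distance(R, N) = 11.4 — off by 3.70.

B = (0.00, 0.00) ✓; B.y = 0.00, K.y = 0.00 ✓; |BK| = 55.50 ✓; ∠(QK, KB) = 90.00° ✓; |QK| = 9.100 ✓; bearing(Q→R) − bearing(Q→K) = 141.0° ✓; |QR| = 9.100 ✓; ∠(QR, RN) = 90.00° ✓; |RN| = 15.10 ✗.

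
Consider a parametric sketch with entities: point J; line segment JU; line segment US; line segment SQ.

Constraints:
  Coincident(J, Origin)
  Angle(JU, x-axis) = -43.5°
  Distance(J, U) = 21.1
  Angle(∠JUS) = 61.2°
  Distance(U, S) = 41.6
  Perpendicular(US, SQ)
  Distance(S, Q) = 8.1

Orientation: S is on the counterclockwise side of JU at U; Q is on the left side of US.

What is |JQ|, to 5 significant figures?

33.108

∠JUS = 61.2°, so US runs at -43.5° + (180° − 61.2°) = 75.300° from the x-axis; with |US| = 41.6, S = U + 41.6·(cos 75.300°, sin 75.300°) = (25.862, 25.714). The perpendicularity gives SQ at right angles to US; with |SQ| = 8.1 on the left of US, Q = S + 8.1·(-0.96727, 0.25376) = (18.027, 27.769). Then |JQ| = |Q − J| = 33.108.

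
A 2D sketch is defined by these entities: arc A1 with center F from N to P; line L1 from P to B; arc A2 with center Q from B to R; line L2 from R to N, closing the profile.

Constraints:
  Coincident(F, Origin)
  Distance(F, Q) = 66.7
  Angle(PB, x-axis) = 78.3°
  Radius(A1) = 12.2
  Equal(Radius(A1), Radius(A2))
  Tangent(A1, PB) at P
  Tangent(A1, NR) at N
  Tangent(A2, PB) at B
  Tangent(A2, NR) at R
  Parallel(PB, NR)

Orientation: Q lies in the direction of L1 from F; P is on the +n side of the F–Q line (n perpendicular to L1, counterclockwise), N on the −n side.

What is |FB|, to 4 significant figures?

67.81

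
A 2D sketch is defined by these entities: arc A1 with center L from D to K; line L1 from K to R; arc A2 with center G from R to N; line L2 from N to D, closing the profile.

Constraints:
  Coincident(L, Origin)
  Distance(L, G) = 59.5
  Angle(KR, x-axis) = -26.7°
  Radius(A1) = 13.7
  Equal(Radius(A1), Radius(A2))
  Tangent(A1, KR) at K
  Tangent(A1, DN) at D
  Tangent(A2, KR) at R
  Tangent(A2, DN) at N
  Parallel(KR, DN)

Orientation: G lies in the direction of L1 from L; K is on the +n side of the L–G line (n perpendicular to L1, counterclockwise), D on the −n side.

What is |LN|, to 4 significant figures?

61.06

The slot axis is L1's direction at -26.7°, so u = (cos -26.7°, sin -26.7°) = (0.8934, -0.4493) and n = (−sin -26.7°, cos -26.7°) = (0.4493, 0.8934). L is at the origin and G lies 59.5 along u from L, so G = 59.5·u = (53.16, -26.73). Tangency of A1 to both parallel lines with radius 13.7 puts K and D at L ± 13.7·n: K = (6.156, 12.24), D = (-6.156, -12.24). Equal radii place R and N the same way about G: R = G + 13.7·n = (59.31, -14.50), N = G − 13.7·n = (47.00, -38.97). Then |LN| = |N − L| = 61.06.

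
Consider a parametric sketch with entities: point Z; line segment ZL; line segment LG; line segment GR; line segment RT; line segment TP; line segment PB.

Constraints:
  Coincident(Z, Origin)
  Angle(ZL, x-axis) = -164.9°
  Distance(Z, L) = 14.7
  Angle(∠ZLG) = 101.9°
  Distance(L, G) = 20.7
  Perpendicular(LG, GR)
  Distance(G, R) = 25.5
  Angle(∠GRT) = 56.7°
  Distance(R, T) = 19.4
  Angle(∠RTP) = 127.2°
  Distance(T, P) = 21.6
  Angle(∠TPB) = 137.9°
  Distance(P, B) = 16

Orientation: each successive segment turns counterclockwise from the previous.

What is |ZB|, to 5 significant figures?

37.243

Z is at the origin; ZL runs at -164.9° with length 14.7, so L = (-14.192, -3.8294). ∠ZLG = 101.9° gives LG at -86.800° from the x-axis; with |LG| = 20.7, G = (-13.037, -24.497). LG is perpendicular to GR, so GR runs at 3.2000°; with |GR| = 25.5, R = (12.423, -23.074). ∠GRT = 56.7° gives RT at 126.50° from the x-axis; with |RT| = 19.4, T = (0.88373, -7.4789). ∠RTP = 127.2° gives TP at 179.30° from the x-axis; with |TP| = 21.6, P = (-20.715, -7.2150). ∠TPB = 137.9° gives PB at -138.60° from the x-axis; with |PB| = 16.0, B = (-32.716, -17.796). Then |ZB| = |B − Z| = 37.243.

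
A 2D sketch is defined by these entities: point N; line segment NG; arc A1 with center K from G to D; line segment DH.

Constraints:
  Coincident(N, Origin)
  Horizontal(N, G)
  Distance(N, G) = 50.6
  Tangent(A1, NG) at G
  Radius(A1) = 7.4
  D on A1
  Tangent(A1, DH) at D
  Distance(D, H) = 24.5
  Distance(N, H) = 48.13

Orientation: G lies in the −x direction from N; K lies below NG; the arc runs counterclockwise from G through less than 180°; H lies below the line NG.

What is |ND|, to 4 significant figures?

57.14

Checks: N.y = 0.00, G.y = 0.00 ✓; |NG| = 50.60 ✓; |KD| = 7.400 ✓; ∠(KD, DH) = 90.00° ✓; |DH| = 24.50 ✓; |NH| = 48.13 ✓.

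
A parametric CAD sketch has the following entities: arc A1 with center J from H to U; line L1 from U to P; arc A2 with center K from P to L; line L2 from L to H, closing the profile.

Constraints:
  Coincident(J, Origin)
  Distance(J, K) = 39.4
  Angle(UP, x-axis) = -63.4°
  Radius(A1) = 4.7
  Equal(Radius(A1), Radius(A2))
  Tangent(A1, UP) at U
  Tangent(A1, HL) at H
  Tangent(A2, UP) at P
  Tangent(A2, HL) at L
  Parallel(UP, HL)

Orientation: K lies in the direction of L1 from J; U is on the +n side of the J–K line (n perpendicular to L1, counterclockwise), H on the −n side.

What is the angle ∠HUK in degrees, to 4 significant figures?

83.20°

J is at the origin and K lies 39.4 along u from J, so K = 39.4·u = (17.64, -35.23). Tangency of A1 to both parallel lines with radius 4.7 puts U and H at J ± 4.7·n: U = (4.203, 2.104), H = (-4.203, -2.104). Then cos ∠HUK = UH·UK / (|UH||UK|), giving 83.20°.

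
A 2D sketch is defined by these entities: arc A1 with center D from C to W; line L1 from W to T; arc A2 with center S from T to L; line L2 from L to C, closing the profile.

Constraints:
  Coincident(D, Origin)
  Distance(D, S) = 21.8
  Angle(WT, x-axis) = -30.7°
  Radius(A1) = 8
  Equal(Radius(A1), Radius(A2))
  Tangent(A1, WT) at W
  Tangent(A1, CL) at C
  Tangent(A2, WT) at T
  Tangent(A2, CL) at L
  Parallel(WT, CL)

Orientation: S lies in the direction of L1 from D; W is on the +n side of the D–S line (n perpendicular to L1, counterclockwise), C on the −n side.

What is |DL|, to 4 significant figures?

23.22

The slot axis is L1's direction at -30.7°, so u = (cos -30.7°, sin -30.7°) = (0.8599, -0.5105) and n = (−sin -30.7°, cos -30.7°) = (0.5105, 0.8599). D is at the origin and S lies 21.8 along u from D, so S = 21.8·u = (18.74, -11.13). Tangency of A1 to both parallel lines with radius 8.0 puts W and C at D ± 8.0·n: W = (4.084, 6.879), C = (-4.084, -6.879). Equal radii place T and L the same way about S: T = S + 8.0·n = (22.83, -4.251), L = S − 8.0·n = (14.66, -18.01). Then |DL| = |L − D| = 23.22.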